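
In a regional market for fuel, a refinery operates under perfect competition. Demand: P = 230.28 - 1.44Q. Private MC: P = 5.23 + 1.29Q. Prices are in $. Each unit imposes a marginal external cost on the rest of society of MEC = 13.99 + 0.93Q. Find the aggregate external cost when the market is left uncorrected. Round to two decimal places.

$4313.27

Market equilibrium (private): 5.23 + 1.29Q = 230.28 - 1.44Q → Q_m = 82.4359.
Total external cost = ∫₀^{Q_m} (13.99 + 0.93Q) dQ = 13.99×82.4359 + ½×0.93×82.4359² = 4313.2683.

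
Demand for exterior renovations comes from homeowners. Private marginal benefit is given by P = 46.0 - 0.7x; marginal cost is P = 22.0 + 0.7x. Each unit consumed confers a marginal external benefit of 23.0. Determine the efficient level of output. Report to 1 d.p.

x* = 33.6

Social marginal benefit = demand + MEB = 69.0 - 0.7x.
Set SMB = MC: 69.0 - 0.7x = 22.0 + 0.7x → x* = 33.5714.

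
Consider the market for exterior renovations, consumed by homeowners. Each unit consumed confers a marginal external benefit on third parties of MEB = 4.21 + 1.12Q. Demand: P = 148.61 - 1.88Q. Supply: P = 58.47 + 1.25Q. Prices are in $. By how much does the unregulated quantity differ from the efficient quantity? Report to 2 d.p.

18.14 units

Market equilibrium (private): 58.47 + 1.25Q = 148.61 - 1.88Q → Q_m = 28.7987.
Social marginal benefit = demand + MEB = 152.82 - 0.76Q.
Set SMB = MC: 152.82 - 0.76Q = 58.47 + 1.25Q → Q* = 46.9403.
Gap = |28.7987 − 46.9403| = 18.1416.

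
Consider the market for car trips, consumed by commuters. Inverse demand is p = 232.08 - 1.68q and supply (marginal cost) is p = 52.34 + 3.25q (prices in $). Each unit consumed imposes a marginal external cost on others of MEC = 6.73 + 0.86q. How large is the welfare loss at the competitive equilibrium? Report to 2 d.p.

Market equilibrium (private): 52.34 + 3.25q = 232.08 - 1.68q → q_m = 36.4584.
Social marginal benefit = demand − MEC = 225.35 - 2.54q.
Set SMB = MC: 225.35 - 2.54q = 52.34 + 3.25q → q* = 29.8808.
Height of the DWL triangle at q_m is MC(q_m) − SMB(q_m) = MEC(q_m) = 38.0842.
DWL = ½ × 6.5776 × 38.0842 = 125.2513.

DWL = $125.25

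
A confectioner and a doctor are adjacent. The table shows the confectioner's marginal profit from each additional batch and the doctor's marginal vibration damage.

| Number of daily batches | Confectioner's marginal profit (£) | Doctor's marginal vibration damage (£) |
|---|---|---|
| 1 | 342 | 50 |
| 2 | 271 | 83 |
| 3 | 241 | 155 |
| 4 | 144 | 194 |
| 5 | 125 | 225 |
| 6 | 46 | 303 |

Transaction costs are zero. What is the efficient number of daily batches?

Bargaining reaches the level where marginal profit last exceeds marginal vibration damage.
That holds through level 3 (241 ≥ 155) but not at 4 (144 < 194).

3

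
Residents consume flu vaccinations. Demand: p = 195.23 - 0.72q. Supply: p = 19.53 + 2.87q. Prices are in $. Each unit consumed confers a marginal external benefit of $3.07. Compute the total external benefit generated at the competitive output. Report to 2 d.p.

$150.25

Market equilibrium (private): 19.53 + 2.87q = 195.23 - 0.72q → q_m = 48.9415.
Total external benefit = MEB × q_m = 3.07 × 48.9415 = 150.2504.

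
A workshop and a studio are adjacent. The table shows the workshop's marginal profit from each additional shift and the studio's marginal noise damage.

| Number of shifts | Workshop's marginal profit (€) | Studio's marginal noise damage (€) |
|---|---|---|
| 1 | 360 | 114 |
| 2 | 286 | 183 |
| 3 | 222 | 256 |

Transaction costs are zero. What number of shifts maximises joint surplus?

Bargaining reaches the level where marginal profit last exceeds marginal noise damage.
That holds through level 2 (286 ≥ 183) but not at 3 (222 < 256).

2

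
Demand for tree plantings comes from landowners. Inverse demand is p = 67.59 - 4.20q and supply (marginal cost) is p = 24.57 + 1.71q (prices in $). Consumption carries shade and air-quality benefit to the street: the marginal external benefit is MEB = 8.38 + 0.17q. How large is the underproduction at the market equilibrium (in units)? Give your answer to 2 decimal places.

1.68 units

Market equilibrium (private): 24.57 + 1.71q = 67.59 - 4.20q → q_m = 7.2792.
Social marginal benefit = demand + MEB = 75.97 - 4.03q.
Set SMB = MC: 75.97 - 4.03q = 24.57 + 1.71q → q* = 8.9547.
Gap = |7.2792 − 8.9547| = 1.6755.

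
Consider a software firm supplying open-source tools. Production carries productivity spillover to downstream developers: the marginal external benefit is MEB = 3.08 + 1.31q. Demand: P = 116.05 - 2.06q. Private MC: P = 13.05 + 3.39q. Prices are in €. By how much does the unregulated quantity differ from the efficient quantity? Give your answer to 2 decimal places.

Market equilibrium (private): 13.05 + 3.39q = 116.05 - 2.06q → q_m = 18.8991.
Social marginal cost = private MC − MEB = 9.97 + 2.08q.
Set SMC = demand: 9.97 + 2.08q = 116.05 - 2.06q → q* = 25.6232.
Gap = |18.8991 − 25.6232| = 6.7241.

6.72 units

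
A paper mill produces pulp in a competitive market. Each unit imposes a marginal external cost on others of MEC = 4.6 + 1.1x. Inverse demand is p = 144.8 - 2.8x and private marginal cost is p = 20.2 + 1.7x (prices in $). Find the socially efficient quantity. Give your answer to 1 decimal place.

Social marginal cost = private MC + MEC = 24.8 + 2.8x.
Set SMC = demand: 24.8 + 2.8x = 144.8 - 2.8x → x* = 21.4286.

x* = 21.4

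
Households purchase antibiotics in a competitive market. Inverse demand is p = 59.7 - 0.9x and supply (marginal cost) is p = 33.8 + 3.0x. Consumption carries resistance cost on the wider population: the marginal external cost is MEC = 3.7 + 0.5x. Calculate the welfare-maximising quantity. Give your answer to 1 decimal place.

x* = 5.0

Social marginal benefit = demand − MEC = 56.0 - 1.4x.
Set SMB = MC: 56.0 - 1.4x = 33.8 + 3.0x → x* = 5.0455.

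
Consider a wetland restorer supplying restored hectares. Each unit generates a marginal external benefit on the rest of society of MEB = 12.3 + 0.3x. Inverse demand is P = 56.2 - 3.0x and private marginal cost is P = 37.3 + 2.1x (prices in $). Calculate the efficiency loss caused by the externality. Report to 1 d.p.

DWL = $18.7

Market equilibrium (private): 37.3 + 2.1x = 56.2 - 3.0x → x_m = 3.7059.
Social marginal cost = private MC − MEB = 25.0 + 1.8x.
Set SMC = demand: 25.0 + 1.8x = 56.2 - 3.0x → x* = 6.5000.
The loss is the area between SMC and demand from x* to x_m; with linear curves that's a triangle of height MEB(x_m).
DWL = ½ × 2.7941 × 13.4118 = 18.7370.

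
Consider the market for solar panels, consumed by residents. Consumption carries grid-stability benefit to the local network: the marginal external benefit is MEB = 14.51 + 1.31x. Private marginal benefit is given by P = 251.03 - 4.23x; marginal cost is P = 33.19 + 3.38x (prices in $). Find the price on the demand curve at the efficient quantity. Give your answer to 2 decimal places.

P = $95.02

Social marginal benefit = demand + MEB = 265.54 - 2.92x.
Set SMB = MC: 265.54 - 2.92x = 33.19 + 3.38x → x* = 36.8810.
Consumer price on the demand curve at x*: 251.03 − 4.23×36.8810 = 95.0234.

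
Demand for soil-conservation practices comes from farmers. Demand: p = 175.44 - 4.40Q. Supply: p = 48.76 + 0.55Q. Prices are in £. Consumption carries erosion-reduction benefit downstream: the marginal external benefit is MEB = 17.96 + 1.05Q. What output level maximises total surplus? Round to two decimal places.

Social marginal benefit = demand + MEB = 193.40 - 3.35Q.
Set SMB = MC: 193.40 - 3.35Q = 48.76 + 0.55Q → Q* = 37.0872.

Q* = 37.09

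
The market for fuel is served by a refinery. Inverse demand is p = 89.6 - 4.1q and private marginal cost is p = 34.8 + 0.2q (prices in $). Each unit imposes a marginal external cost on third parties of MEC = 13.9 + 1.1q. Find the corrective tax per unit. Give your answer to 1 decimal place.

tax = $22.2 per unit

Social marginal cost = private MC + MEC = 48.7 + 1.3q.
Set SMC = demand: 48.7 + 1.3q = 89.6 - 4.1q → q* = 7.5741.
The Pigouvian tax equals MEC at q*: 13.9 + 1.1×7.5741 = 22.2315.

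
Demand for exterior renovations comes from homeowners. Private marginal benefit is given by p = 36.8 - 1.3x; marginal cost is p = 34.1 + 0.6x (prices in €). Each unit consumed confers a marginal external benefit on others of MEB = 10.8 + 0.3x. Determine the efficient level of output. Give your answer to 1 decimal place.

x* = 8.4

Social marginal benefit = demand + MEB = 47.6 - x.
Set SMB = MC: 47.6 - x = 34.1 + 0.6x → x* = 8.4375.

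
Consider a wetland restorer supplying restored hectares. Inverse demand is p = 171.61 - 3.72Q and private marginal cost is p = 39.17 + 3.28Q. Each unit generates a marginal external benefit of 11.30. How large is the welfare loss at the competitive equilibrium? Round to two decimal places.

Market equilibrium (private): 39.17 + 3.28Q = 171.61 - 3.72Q → Q_m = 18.9200.
Social marginal cost = private MC − MEB = 27.87 + 3.28Q.
Set SMC = demand: 27.87 + 3.28Q = 171.61 - 3.72Q → Q* = 20.5343.
Height of the DWL triangle at Q_m is demand(Q_m) − SMC(Q_m) = MEB(Q_m) = 11.3000.
DWL = ½ × 1.6143 × 11.3000 = 9.1208.

DWL = 9.12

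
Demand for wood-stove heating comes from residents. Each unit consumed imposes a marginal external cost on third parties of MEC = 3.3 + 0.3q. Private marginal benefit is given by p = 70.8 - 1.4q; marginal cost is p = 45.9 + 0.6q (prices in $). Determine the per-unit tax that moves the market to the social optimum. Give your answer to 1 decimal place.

Social marginal benefit = demand − MEC = 67.5 - 1.7q.
Set SMB = MC: 67.5 - 1.7q = 45.9 + 0.6q → q* = 9.3913.
The Pigouvian tax equals MEC at q*: 3.3 + 0.3×9.3913 = 6.1174.

tax = $6.1 per unit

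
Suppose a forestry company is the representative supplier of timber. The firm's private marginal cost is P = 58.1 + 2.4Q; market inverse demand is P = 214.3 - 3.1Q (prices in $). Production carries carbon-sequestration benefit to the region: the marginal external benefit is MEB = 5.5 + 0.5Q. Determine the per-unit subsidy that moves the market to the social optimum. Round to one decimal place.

subsidy = $21.7 per unit

Social marginal cost = private MC − MEB = 52.6 + 1.9Q.
Set SMC = demand: 52.6 + 1.9Q = 214.3 - 3.1Q → Q* = 32.3400.
The Pigouvian subsidy equals MEB at Q*: 5.5 + 0.5×32.3400 = 21.6700.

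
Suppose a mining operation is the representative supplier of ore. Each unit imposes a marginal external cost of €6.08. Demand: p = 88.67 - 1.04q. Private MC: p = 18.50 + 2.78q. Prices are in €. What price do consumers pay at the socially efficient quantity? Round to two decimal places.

P = €71.22

Social marginal cost = private MC + MEC = 24.58 + 2.78q.
Set SMC = demand: 24.58 + 2.78q = 88.67 - 1.04q → q* = 16.7775.
Consumer price on the demand curve at q*: 88.67 − 1.04×16.7775 = 71.2214.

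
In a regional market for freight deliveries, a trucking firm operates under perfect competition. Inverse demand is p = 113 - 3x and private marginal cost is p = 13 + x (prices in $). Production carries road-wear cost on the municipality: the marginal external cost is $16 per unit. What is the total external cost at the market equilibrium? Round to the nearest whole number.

$400

Market equilibrium (private): 13 + x = 113 - 3x → x_m = 25.0000.
Total external cost = MEC × x_m = 16 × 25.0000 = 400.0000.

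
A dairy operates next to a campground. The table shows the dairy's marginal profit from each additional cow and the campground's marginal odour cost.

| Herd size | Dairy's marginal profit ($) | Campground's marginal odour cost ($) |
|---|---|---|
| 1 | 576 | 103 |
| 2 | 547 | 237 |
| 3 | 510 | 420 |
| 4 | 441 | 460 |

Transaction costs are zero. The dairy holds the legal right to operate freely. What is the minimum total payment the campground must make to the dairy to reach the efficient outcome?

$441

Left alone the dairy would choose level 4 (marginal profit stays positive).
Efficient level: k* = 3 (marginal profit ≥ marginal odour cost through 3).
The campground must at least cover the dairy's forgone profit from cutting 4→3: 441 = 441.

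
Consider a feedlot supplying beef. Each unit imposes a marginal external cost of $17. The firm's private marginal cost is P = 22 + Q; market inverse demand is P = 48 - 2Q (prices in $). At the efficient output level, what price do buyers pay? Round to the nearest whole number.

P = $42

Social marginal cost = private MC + MEC = 39 + Q.
Set SMC = demand: 39 + Q = 48 - 2Q → Q* = 3.0000.
Consumer price on the demand curve at Q*: 48 − 2×3.0000 = 42.0000.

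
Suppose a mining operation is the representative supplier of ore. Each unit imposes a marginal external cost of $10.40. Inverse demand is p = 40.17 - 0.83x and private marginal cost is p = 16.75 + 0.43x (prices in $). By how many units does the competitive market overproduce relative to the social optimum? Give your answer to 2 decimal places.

8.25 units

Market equilibrium (private): 16.75 + 0.43x = 40.17 - 0.83x → x_m = 18.5873.
Social marginal cost = private MC + MEC = 27.15 + 0.43x.
Set SMC = demand: 27.15 + 0.43x = 40.17 - 0.83x → x* = 10.3333.
Gap = |18.5873 − 10.3333| = 8.2540.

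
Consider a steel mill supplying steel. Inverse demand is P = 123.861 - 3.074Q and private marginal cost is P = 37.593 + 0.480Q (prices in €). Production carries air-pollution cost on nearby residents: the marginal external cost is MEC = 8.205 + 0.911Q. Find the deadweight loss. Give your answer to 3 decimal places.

Market equilibrium (private): 37.593 + 0.480Q = 123.861 - 3.074Q → Q_m = 24.2735.
Social marginal cost = private MC + MEC = 45.798 + 1.391Q.
Set SMC = demand: 45.798 + 1.391Q = 123.861 - 3.074Q → Q* = 17.4833.
Height of the DWL triangle at Q_m is SMC(Q_m) − demand(Q_m) = MEC(Q_m) = 30.3182.
DWL = ½ × 6.7902 × 30.3182 = 102.9333.

DWL = €102.933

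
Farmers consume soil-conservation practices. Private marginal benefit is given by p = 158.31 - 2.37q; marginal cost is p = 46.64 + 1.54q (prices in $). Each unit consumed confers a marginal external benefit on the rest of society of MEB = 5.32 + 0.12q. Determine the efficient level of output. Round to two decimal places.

Social marginal benefit = demand + MEB = 163.63 - 2.25q.
Set SMB = MC: 163.63 - 2.25q = 46.64 + 1.54q → q* = 30.8681.

q* = 30.87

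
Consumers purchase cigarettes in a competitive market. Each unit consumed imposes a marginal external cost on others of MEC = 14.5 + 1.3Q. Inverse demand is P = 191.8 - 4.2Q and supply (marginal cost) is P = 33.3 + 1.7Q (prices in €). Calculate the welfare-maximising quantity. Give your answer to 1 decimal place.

Social marginal benefit = demand − MEC = 177.3 - 5.5Q.
Set SMB = MC: 177.3 - 5.5Q = 33.3 + 1.7Q → Q* = 20.0000.

Q* = 20.0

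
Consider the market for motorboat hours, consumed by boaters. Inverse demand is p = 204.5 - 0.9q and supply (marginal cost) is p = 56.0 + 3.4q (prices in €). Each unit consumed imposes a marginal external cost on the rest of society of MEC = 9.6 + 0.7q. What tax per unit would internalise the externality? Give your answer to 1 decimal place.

Social marginal benefit = demand − MEC = 194.9 - 1.6q.
Set SMB = MC: 194.9 - 1.6q = 56.0 + 3.4q → q* = 27.7800.
The Pigouvian tax equals MEC at q*: 9.6 + 0.7×27.7800 = 29.0460.

tax = €29.0 per unit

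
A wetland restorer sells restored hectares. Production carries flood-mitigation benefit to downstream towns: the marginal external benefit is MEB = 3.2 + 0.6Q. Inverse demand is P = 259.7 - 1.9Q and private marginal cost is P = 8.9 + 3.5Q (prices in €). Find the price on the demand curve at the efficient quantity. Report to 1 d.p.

P = €159.2

Social marginal cost = private MC − MEB = 5.7 + 2.9Q.
Set SMC = demand: 5.7 + 2.9Q = 259.7 - 1.9Q → Q* = 52.9167.
Consumer price on the demand curve at Q*: 259.7 − 1.9×52.9167 = 159.1583.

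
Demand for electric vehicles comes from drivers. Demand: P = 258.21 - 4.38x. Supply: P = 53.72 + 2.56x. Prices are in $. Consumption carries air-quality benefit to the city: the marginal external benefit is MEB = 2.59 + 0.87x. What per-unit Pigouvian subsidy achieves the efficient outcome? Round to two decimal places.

Social marginal benefit = demand + MEB = 260.80 - 3.51x.
Set SMB = MC: 260.80 - 3.51x = 53.72 + 2.56x → x* = 34.1153.
The Pigouvian subsidy equals MEB at x*: 2.59 + 0.87×34.1153 = 32.2703.

subsidy = $32.27 per unit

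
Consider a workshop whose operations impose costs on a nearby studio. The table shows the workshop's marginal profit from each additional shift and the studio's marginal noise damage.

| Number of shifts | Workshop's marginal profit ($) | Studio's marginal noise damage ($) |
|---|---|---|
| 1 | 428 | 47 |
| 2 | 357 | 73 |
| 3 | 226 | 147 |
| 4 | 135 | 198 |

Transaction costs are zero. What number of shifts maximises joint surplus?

3

Bargaining reaches the level where marginal profit last exceeds marginal noise damage.
That holds through level 3 (226 ≥ 147) but not at 4 (135 < 198).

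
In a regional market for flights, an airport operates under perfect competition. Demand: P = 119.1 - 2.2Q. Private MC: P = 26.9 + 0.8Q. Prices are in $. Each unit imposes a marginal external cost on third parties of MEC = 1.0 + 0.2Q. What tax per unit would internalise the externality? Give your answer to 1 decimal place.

tax = $6.7 per unit

Social marginal cost = private MC + MEC = 27.9 + Q.
Set SMC = demand: 27.9 + Q = 119.1 - 2.2Q → Q* = 28.5000.
The Pigouvian tax equals MEC at Q*: 1.0 + 0.2×28.5000 = 6.7000.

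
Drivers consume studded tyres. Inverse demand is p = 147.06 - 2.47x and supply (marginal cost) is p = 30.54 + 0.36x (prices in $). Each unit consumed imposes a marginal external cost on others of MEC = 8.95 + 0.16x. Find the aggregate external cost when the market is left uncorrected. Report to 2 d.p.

Market equilibrium (private): 30.54 + 0.36x = 147.06 - 2.47x → x_m = 41.1731.
Total external cost = ∫₀^{x_m} (8.95 + 0.16x) dx = 8.95×41.1731 + ½×0.16×41.1731² = 504.1172.

$504.12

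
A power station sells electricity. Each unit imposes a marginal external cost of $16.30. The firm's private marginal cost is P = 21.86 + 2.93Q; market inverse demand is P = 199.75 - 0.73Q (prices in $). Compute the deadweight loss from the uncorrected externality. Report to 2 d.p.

Market equilibrium (private): 21.86 + 2.93Q = 199.75 - 0.73Q → Q_m = 48.6038.
Social marginal cost = private MC + MEC = 38.16 + 2.93Q.
Set SMC = demand: 38.16 + 2.93Q = 199.75 - 0.73Q → Q* = 44.1503.
The loss is the area between SMC and demand from Q* to Q_m; with linear curves that's a triangle of height MEC(Q_m).
DWL = ½ × 4.4535 × 16.3000 = 36.2960.

DWL = $36.30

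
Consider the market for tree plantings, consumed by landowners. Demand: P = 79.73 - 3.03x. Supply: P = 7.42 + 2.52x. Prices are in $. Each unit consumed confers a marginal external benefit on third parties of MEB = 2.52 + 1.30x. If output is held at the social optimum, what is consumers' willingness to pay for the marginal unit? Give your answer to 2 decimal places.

Social marginal benefit = demand + MEB = 82.25 - 1.73x.
Set SMB = MC: 82.25 - 1.73x = 7.42 + 2.52x → x* = 17.6071.
Consumer price on the demand curve at x*: 79.73 − 3.03×17.6071 = 26.3805.

P = $26.38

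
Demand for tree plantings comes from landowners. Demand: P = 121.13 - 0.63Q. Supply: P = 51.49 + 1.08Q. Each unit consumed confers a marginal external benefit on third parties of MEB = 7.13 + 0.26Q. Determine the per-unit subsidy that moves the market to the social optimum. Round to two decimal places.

subsidy = 20.90 per unit

Social marginal benefit = demand + MEB = 128.26 - 0.37Q.
Set SMB = MC: 128.26 - 0.37Q = 51.49 + 1.08Q → Q* = 52.9448.
The Pigouvian subsidy equals MEB at Q*: 7.13 + 0.26×52.9448 = 20.8956.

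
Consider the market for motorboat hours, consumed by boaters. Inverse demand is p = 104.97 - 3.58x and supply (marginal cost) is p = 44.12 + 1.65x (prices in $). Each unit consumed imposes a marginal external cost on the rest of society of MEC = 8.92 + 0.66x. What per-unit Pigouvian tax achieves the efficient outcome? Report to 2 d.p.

Social marginal benefit = demand − MEC = 96.05 - 4.24x.
Set SMB = MC: 96.05 - 4.24x = 44.12 + 1.65x → x* = 8.8166.
The Pigouvian tax equals MEC at x*: 8.92 + 0.66×8.8166 = 14.7390.

tax = $14.74 per unit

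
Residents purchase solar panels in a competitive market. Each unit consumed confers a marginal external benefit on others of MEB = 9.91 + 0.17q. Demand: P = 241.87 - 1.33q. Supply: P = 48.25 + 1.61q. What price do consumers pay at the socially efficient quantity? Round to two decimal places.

Social marginal benefit = demand + MEB = 251.78 - 1.16q.
Set SMB = MC: 251.78 - 1.16q = 48.25 + 1.61q → q* = 73.4765.
Consumer price on the demand curve at q*: 241.87 − 1.33×73.4765 = 144.1463.

P = 144.15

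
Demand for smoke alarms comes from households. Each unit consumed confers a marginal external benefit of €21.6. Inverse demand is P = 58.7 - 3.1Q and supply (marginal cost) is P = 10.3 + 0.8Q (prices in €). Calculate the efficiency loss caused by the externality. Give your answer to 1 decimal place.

DWL = €59.8

Market equilibrium (private): 10.3 + 0.8Q = 58.7 - 3.1Q → Q_m = 12.4103.
Social marginal benefit = demand + MEB = 80.3 - 3.1Q.
Set SMB = MC: 80.3 - 3.1Q = 10.3 + 0.8Q → Q* = 17.9487.
The loss is the area between SMB and MC from Q* to Q_m; with linear curves that's a triangle of height MEB(Q_m).
DWL = ½ × 5.5384 × 21.6000 = 59.8147.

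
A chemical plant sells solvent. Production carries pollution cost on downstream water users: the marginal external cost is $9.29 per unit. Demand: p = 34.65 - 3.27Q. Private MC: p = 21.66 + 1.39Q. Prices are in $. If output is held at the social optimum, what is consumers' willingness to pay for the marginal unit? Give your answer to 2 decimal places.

P = $32.05

Social marginal cost = private MC + MEC = 30.95 + 1.39Q.
Set SMC = demand: 30.95 + 1.39Q = 34.65 - 3.27Q → Q* = 0.7940.
Consumer price on the demand curve at Q*: 34.65 − 3.27×0.7940 = 32.0536.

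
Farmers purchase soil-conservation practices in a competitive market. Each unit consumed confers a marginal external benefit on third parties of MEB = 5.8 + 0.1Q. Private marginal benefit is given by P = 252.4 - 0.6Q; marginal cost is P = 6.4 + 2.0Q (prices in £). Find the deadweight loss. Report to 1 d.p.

Market equilibrium (private): 6.4 + 2.0Q = 252.4 - 0.6Q → Q_m = 94.6154.
Social marginal benefit = demand + MEB = 258.2 - 0.5Q.
Set SMB = MC: 258.2 - 0.5Q = 6.4 + 2.0Q → Q* = 100.7200.
Height of the DWL triangle at Q_m is SMB(Q_m) − MC(Q_m) = MEB(Q_m) = 15.2615.
DWL = ½ × 6.1046 × 15.2615 = 46.5827.

DWL = £46.6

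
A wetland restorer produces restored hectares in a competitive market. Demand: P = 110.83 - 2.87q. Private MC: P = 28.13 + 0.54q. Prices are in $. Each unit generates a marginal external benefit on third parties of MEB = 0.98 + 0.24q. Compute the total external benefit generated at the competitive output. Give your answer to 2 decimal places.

Market equilibrium (private): 28.13 + 0.54q = 110.83 - 2.87q → q_m = 24.2522.
Total external benefit = ∫₀^{q_m} (0.98 + 0.24q) dq = 0.98×24.2522 + ½×0.24×24.2522² = 94.3475.

$94.35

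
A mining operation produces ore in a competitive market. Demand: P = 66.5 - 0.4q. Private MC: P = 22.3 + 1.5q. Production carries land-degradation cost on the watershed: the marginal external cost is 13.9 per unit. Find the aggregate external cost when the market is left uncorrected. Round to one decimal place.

Market equilibrium (private): 22.3 + 1.5q = 66.5 - 0.4q → q_m = 23.2632.
Total external cost = MEC × q_m = 13.9 × 23.2632 = 323.3585.

323.4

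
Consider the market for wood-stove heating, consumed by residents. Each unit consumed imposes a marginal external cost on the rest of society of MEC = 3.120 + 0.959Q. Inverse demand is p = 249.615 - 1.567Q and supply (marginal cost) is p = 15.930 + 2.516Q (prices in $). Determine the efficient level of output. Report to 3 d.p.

Q* = 45.729

Social marginal benefit = demand − MEC = 246.495 - 2.526Q.
Set SMB = MC: 246.495 - 2.526Q = 15.930 + 2.516Q → Q* = 45.7289.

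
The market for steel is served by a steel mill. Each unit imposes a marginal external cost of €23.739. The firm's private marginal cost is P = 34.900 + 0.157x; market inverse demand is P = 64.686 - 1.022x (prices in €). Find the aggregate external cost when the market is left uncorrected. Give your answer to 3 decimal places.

€599.737

Market equilibrium (private): 34.900 + 0.157x = 64.686 - 1.022x → x_m = 25.2638.
Total external cost = MEC × x_m = 23.739 × 25.2638 = 599.7373.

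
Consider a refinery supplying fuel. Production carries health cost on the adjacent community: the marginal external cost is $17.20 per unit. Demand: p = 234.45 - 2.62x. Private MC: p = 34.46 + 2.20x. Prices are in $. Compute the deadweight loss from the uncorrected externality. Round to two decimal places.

Market equilibrium (private): 34.46 + 2.20x = 234.45 - 2.62x → x_m = 41.4917.
Social marginal cost = private MC + MEC = 51.66 + 2.20x.
Set SMC = demand: 51.66 + 2.20x = 234.45 - 2.62x → x* = 37.9232.
Height of the DWL triangle at x_m is SMC(x_m) − demand(x_m) = MEC(x_m) = 17.2000.
DWL = ½ × 3.5685 × 17.2000 = 30.6891.

DWL = $30.69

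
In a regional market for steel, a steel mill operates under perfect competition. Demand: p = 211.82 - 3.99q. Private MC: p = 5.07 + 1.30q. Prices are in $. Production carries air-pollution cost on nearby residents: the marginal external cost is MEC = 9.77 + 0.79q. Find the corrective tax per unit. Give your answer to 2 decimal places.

tax = $35.36 per unit

Social marginal cost = private MC + MEC = 14.84 + 2.09q.
Set SMC = demand: 14.84 + 2.09q = 211.82 - 3.99q → q* = 32.3980.
The Pigouvian tax equals MEC at q*: 9.77 + 0.79×32.3980 = 35.3644.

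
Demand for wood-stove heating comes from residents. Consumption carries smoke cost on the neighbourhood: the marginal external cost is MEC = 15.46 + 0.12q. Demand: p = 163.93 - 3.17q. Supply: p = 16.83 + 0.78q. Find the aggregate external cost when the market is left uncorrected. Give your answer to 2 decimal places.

Market equilibrium (private): 16.83 + 0.78q = 163.93 - 3.17q → q_m = 37.2405.
Total external cost = ∫₀^{q_m} (15.46 + 0.12q) dq = 15.46×37.2405 + ½×0.12×37.2405² = 658.9494.

658.95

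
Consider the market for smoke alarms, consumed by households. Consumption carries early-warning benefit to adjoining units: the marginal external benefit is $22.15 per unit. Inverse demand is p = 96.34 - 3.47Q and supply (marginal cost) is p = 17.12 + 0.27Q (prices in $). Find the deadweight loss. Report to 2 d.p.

DWL = $65.59

Market equilibrium (private): 17.12 + 0.27Q = 96.34 - 3.47Q → Q_m = 21.1818.
Social marginal benefit = demand + MEB = 118.49 - 3.47Q.
Set SMB = MC: 118.49 - 3.47Q = 17.12 + 0.27Q → Q* = 27.1043.
Between Q* and Q_m the wedge SMB − MC runs linearly from 0 to MEB(Q_m), so the loss is a triangle.
DWL = ½ × 5.9225 × 22.1500 = 65.5917.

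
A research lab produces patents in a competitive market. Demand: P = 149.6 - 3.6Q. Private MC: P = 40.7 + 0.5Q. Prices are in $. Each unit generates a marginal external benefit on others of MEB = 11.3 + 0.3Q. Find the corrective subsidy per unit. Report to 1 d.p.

subsidy = $20.8 per unit

Social marginal cost = private MC − MEB = 29.4 + 0.2Q.
Set SMC = demand: 29.4 + 0.2Q = 149.6 - 3.6Q → Q* = 31.6316.
The Pigouvian subsidy equals MEB at Q*: 11.3 + 0.3×31.6316 = 20.7895.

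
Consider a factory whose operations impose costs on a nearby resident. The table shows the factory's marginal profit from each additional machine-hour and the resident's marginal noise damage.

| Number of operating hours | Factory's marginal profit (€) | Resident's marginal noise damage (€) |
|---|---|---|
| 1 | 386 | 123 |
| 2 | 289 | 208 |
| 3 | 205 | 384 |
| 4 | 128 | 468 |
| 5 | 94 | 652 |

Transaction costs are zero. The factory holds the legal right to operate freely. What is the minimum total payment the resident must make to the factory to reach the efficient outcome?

€427

Left alone the factory would choose level 5 (marginal profit stays positive).
Efficient level: k* = 2 (marginal profit ≥ marginal noise damage through 2).
The resident must at least cover the factory's forgone profit from cutting 5→2: 205 + 128 + 94 = 427.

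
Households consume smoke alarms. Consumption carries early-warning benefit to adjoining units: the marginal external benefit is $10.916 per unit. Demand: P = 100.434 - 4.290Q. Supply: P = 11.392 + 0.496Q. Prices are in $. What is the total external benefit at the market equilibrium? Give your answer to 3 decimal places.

$203.089

Market equilibrium (private): 11.392 + 0.496Q = 100.434 - 4.290Q → Q_m = 18.6047.
Total external benefit = MEB × Q_m = 10.916 × 18.6047 = 203.0889.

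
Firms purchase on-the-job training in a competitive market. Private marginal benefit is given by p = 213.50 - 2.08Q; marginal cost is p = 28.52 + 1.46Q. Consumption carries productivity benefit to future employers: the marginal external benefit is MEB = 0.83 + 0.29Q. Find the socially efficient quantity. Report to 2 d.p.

Q* = 57.17

Social marginal benefit = demand + MEB = 214.33 - 1.79Q.
Set SMB = MC: 214.33 - 1.79Q = 28.52 + 1.46Q → Q* = 57.1723.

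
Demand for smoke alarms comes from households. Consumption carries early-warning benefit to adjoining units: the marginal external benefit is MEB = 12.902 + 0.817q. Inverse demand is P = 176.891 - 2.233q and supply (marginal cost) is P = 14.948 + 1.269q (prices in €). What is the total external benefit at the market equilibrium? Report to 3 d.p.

Market equilibrium (private): 14.948 + 1.269q = 176.891 - 2.233q → q_m = 46.2430.
Total external benefit = ∫₀^{q_m} (12.902 + 0.817q) dq = 12.902×46.2430 + ½×0.817×46.2430² = 1470.1697.

€1470.170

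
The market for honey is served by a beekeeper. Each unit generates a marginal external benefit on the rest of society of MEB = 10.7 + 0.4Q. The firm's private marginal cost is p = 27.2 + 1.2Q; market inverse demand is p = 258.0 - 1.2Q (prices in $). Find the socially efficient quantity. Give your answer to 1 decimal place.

Q* = 120.8

Social marginal cost = private MC − MEB = 16.5 + 0.8Q.
Set SMC = demand: 16.5 + 0.8Q = 258.0 - 1.2Q → Q* = 120.7500.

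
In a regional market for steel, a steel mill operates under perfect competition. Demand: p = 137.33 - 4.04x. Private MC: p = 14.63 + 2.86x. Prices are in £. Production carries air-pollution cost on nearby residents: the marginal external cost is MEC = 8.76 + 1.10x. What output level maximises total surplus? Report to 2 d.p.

x* = 14.24

Social marginal cost = private MC + MEC = 23.39 + 3.96x.
Set SMC = demand: 23.39 + 3.96x = 137.33 - 4.04x → x* = 14.2425.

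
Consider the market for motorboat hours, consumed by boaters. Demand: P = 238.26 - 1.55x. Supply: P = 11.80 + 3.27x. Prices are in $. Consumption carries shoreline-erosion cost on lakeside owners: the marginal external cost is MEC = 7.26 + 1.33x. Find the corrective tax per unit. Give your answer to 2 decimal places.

tax = $54.66 per unit

Social marginal benefit = demand − MEC = 231.00 - 2.88x.
Set SMB = MC: 231.00 - 2.88x = 11.80 + 3.27x → x* = 35.6423.
The Pigouvian tax equals MEC at x*: 7.26 + 1.33×35.6423 = 54.6643.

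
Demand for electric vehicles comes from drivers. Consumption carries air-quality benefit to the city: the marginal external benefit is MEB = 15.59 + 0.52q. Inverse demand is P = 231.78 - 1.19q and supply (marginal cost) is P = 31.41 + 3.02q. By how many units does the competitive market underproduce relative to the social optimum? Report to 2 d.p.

10.93 units

Market equilibrium (private): 31.41 + 3.02q = 231.78 - 1.19q → q_m = 47.5938.
Social marginal benefit = demand + MEB = 247.37 - 0.67q.
Set SMB = MC: 247.37 - 0.67q = 31.41 + 3.02q → q* = 58.5257.
Gap = |47.5938 − 58.5257| = 10.9319.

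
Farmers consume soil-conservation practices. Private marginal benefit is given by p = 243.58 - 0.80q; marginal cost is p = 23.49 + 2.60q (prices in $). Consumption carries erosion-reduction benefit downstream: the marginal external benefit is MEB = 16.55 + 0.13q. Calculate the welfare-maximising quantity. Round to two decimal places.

q* = 72.37

Social marginal benefit = demand + MEB = 260.13 - 0.67q.
Set SMB = MC: 260.13 - 0.67q = 23.49 + 2.60q → q* = 72.3670.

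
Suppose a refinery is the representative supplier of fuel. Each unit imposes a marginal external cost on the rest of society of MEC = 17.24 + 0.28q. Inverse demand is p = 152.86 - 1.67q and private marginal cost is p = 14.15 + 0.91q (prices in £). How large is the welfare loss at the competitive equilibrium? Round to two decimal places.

DWL = £182.32

Market equilibrium (private): 14.15 + 0.91q = 152.86 - 1.67q → q_m = 53.7636.
Social marginal cost = private MC + MEC = 31.39 + 1.19q.
Set SMC = demand: 31.39 + 1.19q = 152.86 - 1.67q → q* = 42.4720.
The loss is the area between SMC and demand from q* to q_m; with linear curves that's a triangle of height MEC(q_m).
DWL = ½ × 11.2916 × 32.2938 = 182.3243.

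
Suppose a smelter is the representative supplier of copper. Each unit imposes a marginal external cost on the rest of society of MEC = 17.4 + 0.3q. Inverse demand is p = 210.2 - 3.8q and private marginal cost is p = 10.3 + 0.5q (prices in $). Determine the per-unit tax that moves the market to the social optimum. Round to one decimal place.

tax = $29.3 per unit

Social marginal cost = private MC + MEC = 27.7 + 0.8q.
Set SMC = demand: 27.7 + 0.8q = 210.2 - 3.8q → q* = 39.6739.
The Pigouvian tax equals MEC at q*: 17.4 + 0.3×39.6739 = 29.3022.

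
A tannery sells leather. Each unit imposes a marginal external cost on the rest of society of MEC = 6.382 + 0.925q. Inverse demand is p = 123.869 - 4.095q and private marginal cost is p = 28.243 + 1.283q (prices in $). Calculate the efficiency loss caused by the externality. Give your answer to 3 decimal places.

DWL = $41.344

Market equilibrium (private): 28.243 + 1.283q = 123.869 - 4.095q → q_m = 17.7810.
Social marginal cost = private MC + MEC = 34.625 + 2.208q.
Set SMC = demand: 34.625 + 2.208q = 123.869 - 4.095q → q* = 14.1590.
The loss is the area between SMC and demand from q* to q_m; with linear curves that's a triangle of height MEC(q_m).
DWL = ½ × 3.6220 × 22.8294 = 41.3440.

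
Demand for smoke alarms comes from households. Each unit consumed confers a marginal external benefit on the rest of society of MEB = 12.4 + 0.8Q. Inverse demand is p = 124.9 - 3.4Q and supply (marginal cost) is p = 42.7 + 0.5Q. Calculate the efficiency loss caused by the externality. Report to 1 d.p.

Market equilibrium (private): 42.7 + 0.5Q = 124.9 - 3.4Q → Q_m = 21.0769.
Social marginal benefit = demand + MEB = 137.3 - 2.6Q.
Set SMB = MC: 137.3 - 2.6Q = 42.7 + 0.5Q → Q* = 30.5161.
Height of the DWL triangle at Q_m is SMB(Q_m) − MC(Q_m) = MEB(Q_m) = 29.2615.
DWL = ½ × 9.4392 × 29.2615 = 138.1026.

DWL = 138.1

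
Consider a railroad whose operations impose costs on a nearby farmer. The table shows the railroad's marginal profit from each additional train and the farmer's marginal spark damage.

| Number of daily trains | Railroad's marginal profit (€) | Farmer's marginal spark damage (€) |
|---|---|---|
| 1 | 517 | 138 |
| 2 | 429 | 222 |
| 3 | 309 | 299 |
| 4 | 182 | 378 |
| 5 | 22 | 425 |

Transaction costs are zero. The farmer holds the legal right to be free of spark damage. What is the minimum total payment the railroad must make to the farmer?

€659

Efficient level: marginal profit ≥ marginal spark damage through level 3, so k* = 3.
With the farmer holding the right, the railroad must at least compensate total damage at k*: 138 + 222 + 299 = 659.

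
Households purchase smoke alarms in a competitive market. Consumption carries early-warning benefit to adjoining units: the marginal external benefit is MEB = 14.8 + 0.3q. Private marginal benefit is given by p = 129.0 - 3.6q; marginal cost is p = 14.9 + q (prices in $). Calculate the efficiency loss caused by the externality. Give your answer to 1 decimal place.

Market equilibrium (private): 14.9 + q = 129.0 - 3.6q → q_m = 24.8043.
Social marginal benefit = demand + MEB = 143.8 - 3.3q.
Set SMB = MC: 143.8 - 3.3q = 14.9 + q → q* = 29.9767.
The loss is the area between SMB and MC from q* to q_m; with linear curves that's a triangle of height MEB(q_m).
DWL = ½ × 5.1724 × 22.2413 = 57.5205.

DWL = $57.5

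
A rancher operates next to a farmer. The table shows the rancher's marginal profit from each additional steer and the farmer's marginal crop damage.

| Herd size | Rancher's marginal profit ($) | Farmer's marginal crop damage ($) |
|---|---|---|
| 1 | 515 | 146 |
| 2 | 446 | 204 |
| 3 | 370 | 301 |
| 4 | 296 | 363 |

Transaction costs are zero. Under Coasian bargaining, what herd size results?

3

Bargaining reaches the level where marginal profit last exceeds marginal crop damage.
That holds through level 3 (370 ≥ 301) but not at 4 (296 < 363).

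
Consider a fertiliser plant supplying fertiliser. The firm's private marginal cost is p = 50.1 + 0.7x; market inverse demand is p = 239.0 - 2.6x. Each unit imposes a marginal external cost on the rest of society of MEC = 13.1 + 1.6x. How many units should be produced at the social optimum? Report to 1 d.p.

x* = 35.9

Social marginal cost = private MC + MEC = 63.2 + 2.3x.
Set SMC = demand: 63.2 + 2.3x = 239.0 - 2.6x → x* = 35.8776.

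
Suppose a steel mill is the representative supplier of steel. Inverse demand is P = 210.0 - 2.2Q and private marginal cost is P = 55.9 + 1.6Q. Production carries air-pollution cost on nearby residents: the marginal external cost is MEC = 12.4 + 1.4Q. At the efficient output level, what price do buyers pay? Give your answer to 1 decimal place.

P = 150.1

Social marginal cost = private MC + MEC = 68.3 + 3.0Q.
Set SMC = demand: 68.3 + 3.0Q = 210.0 - 2.2Q → Q* = 27.2500.
Consumer price on the demand curve at Q*: 210.0 − 2.2×27.2500 = 150.0500.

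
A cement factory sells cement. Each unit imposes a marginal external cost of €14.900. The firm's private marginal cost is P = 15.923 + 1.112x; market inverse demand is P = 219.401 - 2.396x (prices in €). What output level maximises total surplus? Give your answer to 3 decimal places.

x* = 53.757

Social marginal cost = private MC + MEC = 30.823 + 1.112x.
Set SMC = demand: 30.823 + 1.112x = 219.401 - 2.396x → x* = 53.7566.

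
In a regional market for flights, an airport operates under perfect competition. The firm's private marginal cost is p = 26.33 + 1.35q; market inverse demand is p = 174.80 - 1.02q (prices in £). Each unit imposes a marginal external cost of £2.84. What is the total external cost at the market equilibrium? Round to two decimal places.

£177.91

Market equilibrium (private): 26.33 + 1.35q = 174.80 - 1.02q → q_m = 62.6456.
Total external cost = MEC × q_m = 2.84 × 62.6456 = 177.9135.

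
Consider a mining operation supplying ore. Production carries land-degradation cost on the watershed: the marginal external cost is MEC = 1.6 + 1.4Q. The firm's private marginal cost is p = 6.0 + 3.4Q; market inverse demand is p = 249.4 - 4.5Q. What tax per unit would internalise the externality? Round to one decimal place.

Social marginal cost = private MC + MEC = 7.6 + 4.8Q.
Set SMC = demand: 7.6 + 4.8Q = 249.4 - 4.5Q → Q* = 26.0000.
The Pigouvian tax equals MEC at Q*: 1.6 + 1.4×26.0000 = 38.0000.

tax = 38.0 per unit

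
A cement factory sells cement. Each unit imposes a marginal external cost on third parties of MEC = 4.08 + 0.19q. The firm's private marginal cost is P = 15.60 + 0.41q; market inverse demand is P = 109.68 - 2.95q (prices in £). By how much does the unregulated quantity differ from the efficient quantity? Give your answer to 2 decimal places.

Market equilibrium (private): 15.60 + 0.41q = 109.68 - 2.95q → q_m = 28.0000.
Social marginal cost = private MC + MEC = 19.68 + 0.60q.
Set SMC = demand: 19.68 + 0.60q = 109.68 - 2.95q → q* = 25.3521.
Gap = |28.0000 − 25.3521| = 2.6479.

2.65 units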